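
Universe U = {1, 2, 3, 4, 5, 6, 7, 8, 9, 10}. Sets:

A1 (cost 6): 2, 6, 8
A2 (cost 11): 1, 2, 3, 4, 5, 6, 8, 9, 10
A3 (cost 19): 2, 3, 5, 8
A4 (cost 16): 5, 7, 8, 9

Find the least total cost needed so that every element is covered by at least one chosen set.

A2, A4 cover every element at cost 11 + 16 = 27.
Any cover uses at least 2 sets; among all covering selections none totals below 27.

27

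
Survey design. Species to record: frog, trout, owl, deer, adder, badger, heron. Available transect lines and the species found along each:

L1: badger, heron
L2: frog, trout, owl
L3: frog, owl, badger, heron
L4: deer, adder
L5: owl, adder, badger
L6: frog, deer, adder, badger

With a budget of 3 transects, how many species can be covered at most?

7

Choosing L1, L2, L4 covers {frog, trout, owl, deer, adder, badger, heron} — 7 species.
That is all 7 species.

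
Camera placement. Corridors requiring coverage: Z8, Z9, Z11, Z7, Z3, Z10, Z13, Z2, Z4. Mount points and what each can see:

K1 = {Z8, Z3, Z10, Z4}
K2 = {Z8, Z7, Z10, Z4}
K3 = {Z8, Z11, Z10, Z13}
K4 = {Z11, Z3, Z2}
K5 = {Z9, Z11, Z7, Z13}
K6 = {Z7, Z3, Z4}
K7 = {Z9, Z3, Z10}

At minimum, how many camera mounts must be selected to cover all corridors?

K1, K4, K5 together cover {Z8, Z9, Z11, Z7, Z3, Z10, Z13, Z2, Z4} — every corridor.
No 2 of the 7 camera mounts cover everything (all 21 pairs fall short), so 3 is minimum.

3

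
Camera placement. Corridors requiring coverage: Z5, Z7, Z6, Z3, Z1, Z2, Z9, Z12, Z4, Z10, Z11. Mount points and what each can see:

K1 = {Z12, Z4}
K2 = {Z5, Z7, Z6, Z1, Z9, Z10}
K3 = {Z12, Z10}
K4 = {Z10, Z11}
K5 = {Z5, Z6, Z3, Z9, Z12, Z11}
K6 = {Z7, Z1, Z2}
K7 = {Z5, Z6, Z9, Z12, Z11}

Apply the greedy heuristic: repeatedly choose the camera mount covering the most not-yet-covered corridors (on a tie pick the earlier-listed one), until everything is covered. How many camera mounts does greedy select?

Pick 1: K2 covers 6 new corridors (Z5, Z7, Z6, Z1, Z9, Z10).
Pick 2: K5 covers 3 new corridors (Z3, Z12, Z11).
Pick 3: K1 covers 1 new corridors (Z4).
Pick 4: K6 covers 1 new corridors (Z2).
Greedy uses 4 camera mounts.

4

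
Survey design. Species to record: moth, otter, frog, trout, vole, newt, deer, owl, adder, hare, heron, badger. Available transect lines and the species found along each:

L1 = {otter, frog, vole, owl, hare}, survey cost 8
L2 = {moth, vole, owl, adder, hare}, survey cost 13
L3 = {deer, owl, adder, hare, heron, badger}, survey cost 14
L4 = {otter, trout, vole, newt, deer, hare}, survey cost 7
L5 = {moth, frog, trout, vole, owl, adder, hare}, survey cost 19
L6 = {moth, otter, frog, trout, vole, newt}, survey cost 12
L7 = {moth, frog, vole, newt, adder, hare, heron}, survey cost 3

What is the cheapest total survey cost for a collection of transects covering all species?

24

L3, L4, L7 cover every species at survey cost 14 + 7 + 3 = 24.
Any cover uses at least 2 transects; among all covering selections none totals below 24.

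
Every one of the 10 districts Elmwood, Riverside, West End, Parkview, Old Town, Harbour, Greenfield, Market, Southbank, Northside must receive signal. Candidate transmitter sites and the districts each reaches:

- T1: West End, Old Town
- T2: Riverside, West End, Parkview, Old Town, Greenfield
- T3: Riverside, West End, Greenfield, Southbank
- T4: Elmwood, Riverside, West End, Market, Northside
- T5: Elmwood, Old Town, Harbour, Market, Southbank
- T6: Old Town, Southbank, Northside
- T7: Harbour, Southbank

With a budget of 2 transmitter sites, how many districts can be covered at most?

9

Choosing T2, T5 covers {Elmwood, Riverside, West End, Parkview, Old Town, Harbour, Greenfield, Market, Southbank} — 9 districts.
No choice of 2 transmitter sites does better; here Northside is left uncovered.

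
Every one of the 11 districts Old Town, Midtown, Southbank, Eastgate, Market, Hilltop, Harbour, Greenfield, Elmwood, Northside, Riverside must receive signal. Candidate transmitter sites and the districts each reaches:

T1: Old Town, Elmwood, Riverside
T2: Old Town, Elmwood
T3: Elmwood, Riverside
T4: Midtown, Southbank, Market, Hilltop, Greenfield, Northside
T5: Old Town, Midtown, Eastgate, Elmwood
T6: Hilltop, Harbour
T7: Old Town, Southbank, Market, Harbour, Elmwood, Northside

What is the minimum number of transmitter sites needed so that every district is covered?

T1, T4, T5, T6 together cover {Old Town, Midtown, Southbank, Eastgate, Market, Hilltop, Harbour, Greenfield, Elmwood, Northside, Riverside} — every district.
No 3 of the 7 transmitter sites cover everything (all 35 triples fall short), so 4 is minimum.

4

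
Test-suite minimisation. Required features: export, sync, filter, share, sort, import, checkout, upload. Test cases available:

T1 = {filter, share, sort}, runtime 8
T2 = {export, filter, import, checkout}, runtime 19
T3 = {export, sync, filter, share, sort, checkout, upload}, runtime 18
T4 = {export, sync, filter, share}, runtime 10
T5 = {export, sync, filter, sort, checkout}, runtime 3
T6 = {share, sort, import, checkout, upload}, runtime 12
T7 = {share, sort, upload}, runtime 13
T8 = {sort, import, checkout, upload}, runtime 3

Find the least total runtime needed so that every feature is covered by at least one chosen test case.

T4, T8 cover every feature at runtime 10 + 3 = 13.
Any cover uses at least 2 test cases; among all covering selections none totals below 13.

13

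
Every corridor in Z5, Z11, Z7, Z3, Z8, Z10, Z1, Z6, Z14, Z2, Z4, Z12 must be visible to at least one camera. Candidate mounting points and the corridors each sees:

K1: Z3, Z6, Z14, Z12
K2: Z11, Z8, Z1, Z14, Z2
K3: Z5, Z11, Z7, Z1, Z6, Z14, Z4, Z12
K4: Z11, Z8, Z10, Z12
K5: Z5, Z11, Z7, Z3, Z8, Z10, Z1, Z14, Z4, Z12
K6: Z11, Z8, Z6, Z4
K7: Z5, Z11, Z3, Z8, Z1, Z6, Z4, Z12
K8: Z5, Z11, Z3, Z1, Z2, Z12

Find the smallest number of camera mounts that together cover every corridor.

3

K1, K2, K5 together cover {Z5, Z11, Z7, Z3, Z8, Z10, Z1, Z6, Z14, Z2, Z4, Z12} — every corridor.
No 2 of the 8 camera mounts cover everything (all 28 pairs fall short), so 3 is minimum.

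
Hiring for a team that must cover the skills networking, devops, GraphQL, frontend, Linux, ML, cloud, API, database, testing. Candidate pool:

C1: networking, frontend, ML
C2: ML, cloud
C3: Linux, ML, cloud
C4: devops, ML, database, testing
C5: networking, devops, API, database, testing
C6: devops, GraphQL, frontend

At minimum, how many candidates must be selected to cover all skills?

C3, C5, C6 together cover {networking, devops, GraphQL, frontend, Linux, ML, cloud, API, database, testing} — every skill.
No 2 of the 6 candidates cover everything (all 15 pairs fall short), so 3 is minimum.

3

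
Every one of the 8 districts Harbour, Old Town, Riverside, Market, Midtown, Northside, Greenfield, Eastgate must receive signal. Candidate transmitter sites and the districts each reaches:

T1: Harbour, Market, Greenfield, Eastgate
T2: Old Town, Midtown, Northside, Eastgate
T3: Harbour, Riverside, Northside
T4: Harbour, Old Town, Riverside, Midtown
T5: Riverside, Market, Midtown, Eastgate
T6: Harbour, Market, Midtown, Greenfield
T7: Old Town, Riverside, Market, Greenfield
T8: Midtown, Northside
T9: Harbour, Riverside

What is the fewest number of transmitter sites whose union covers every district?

3

T1, T2, T3 together cover {Harbour, Old Town, Riverside, Market, Midtown, Northside, Greenfield, Eastgate} — every district.
No 2 of the 9 transmitter sites cover everything (all 36 pairs fall short), so 3 is minimum.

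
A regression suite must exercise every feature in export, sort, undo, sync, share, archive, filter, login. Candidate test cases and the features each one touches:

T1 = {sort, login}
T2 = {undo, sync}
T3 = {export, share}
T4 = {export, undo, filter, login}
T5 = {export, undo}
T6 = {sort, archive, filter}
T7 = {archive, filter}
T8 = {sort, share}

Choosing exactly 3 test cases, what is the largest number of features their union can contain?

Choosing T2, T3, T6 covers {export, sort, undo, sync, share, archive, filter} — 7 features.
No choice of 3 test cases does better; here login is left uncovered.

7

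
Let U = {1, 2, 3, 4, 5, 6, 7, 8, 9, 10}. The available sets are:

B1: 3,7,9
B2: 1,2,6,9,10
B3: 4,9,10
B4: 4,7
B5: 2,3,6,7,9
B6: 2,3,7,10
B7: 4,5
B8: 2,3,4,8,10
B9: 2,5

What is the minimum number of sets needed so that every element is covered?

B1, B2, B7, B8 together cover {1, 2, 3, 4, 5, 6, 7, 8, 9, 10} — every element.
No 3 of the 9 sets cover everything (all 84 triples fall short), so 4 is minimum.

4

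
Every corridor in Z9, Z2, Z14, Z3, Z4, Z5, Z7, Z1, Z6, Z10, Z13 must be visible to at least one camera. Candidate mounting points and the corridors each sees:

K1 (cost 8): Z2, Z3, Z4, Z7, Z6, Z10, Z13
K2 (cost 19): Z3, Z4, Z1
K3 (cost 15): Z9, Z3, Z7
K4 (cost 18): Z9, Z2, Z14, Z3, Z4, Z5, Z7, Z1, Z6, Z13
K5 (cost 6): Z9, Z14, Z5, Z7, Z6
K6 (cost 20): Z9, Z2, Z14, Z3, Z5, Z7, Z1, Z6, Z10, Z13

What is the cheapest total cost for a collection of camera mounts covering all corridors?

26

K1, K4 cover every corridor at cost 8 + 18 = 26.
Any cover uses at least 2 camera mounts; among all covering selections none totals below 26.
Greedy by coverage-per-cost would pick K1, K5, K4 for 32 — worse than the optimum 26.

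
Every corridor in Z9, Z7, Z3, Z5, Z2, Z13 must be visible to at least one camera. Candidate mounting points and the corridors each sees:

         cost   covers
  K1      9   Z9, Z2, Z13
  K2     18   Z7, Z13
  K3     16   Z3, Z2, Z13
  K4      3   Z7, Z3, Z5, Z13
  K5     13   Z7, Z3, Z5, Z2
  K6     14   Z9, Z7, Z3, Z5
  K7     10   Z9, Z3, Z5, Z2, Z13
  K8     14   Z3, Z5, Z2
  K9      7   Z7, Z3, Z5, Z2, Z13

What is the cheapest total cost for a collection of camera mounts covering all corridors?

12

K1, K4 cover every corridor at cost 9 + 3 = 12.
Any cover uses at least 2 camera mounts; among all covering selections none totals below 12.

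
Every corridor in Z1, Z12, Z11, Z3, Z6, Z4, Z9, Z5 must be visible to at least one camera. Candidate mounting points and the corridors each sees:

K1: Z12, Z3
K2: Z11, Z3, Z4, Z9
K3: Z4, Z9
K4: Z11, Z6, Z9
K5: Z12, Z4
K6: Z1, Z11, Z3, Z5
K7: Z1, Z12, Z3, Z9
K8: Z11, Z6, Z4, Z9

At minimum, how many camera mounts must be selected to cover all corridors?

3

K1, K6, K8 together cover {Z1, Z12, Z11, Z3, Z6, Z4, Z9, Z5} — every corridor.
No 2 of the 8 camera mounts cover everything (all 28 pairs fall short), so 3 is minimum.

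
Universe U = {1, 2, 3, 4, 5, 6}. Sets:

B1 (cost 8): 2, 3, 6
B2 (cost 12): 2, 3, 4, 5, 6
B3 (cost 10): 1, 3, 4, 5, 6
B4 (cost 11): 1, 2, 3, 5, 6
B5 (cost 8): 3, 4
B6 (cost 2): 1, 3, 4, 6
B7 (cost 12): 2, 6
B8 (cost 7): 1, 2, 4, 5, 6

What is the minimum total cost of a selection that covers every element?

B6, B8 cover every element at cost 2 + 7 = 9.
Any cover uses at least 2 sets; among all covering selections none totals below 9.

9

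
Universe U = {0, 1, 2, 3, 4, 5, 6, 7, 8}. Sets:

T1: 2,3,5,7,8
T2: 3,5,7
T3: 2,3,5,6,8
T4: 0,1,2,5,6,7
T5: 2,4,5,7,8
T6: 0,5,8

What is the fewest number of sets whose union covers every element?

T1, T4, T5 together cover {0, 1, 2, 3, 4, 5, 6, 7, 8} — every element.
No 2 of the 6 sets cover everything (all 15 pairs fall short), so 3 is minimum.

3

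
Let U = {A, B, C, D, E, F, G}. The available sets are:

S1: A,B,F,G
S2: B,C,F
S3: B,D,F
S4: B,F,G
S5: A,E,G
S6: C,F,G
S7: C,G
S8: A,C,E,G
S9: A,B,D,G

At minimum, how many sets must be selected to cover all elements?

S3, S8 together cover {A, B, C, D, E, F, G} — every element.
No single set contains all 7 elements, so 2 is optimal.
Greedy (largest uncovered first) would take S1, S8, S3 — 3 sets — but 2 suffice.

2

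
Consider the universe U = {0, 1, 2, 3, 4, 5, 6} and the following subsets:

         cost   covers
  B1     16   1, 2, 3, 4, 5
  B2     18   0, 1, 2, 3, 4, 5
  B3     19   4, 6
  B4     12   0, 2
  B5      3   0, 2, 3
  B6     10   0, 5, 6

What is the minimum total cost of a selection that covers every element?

B1, B6 cover every element at cost 16 + 10 = 26.
Any cover uses at least 2 sets; among all covering selections none totals below 26.
Greedy by coverage-per-cost would pick B5, B6, B1 for 29 — worse than the optimum 26.

26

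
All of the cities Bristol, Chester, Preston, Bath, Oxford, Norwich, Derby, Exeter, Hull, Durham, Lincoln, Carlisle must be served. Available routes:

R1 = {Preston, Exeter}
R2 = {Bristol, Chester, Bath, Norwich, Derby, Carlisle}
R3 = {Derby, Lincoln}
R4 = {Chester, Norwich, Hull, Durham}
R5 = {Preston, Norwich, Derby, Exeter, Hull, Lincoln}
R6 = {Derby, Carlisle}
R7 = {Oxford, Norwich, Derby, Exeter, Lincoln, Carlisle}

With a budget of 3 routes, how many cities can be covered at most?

11

Choosing R2, R4, R5 covers {Bristol, Chester, Preston, Bath, Norwich, Derby, Exeter, Hull, Durham, Lincoln, Carlisle} — 11 cities.
No choice of 3 routes does better; here Oxford is left uncovered.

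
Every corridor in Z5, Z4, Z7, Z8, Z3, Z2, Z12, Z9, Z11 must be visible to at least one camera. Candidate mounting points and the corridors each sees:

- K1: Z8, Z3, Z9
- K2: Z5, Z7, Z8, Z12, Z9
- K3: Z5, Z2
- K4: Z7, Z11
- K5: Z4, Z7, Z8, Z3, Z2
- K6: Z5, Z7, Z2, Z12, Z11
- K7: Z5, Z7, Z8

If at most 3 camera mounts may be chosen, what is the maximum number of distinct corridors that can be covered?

9

Choosing K1, K5, K6 covers {Z5, Z4, Z7, Z8, Z3, Z2, Z12, Z9, Z11} — 9 corridors.
That is all 9 corridors.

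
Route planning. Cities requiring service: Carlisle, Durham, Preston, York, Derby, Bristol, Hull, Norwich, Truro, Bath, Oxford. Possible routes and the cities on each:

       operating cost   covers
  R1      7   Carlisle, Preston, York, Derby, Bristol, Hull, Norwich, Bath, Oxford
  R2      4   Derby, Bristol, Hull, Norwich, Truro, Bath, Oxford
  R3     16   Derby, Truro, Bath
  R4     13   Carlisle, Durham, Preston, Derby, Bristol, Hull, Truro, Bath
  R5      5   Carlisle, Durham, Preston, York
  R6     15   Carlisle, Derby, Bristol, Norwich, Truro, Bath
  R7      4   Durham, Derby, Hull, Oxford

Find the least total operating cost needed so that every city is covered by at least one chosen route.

R2, R5 cover every city at operating cost 4 + 5 = 9.
Any cover uses at least 2 routes; among all covering selections none totals below 9.

9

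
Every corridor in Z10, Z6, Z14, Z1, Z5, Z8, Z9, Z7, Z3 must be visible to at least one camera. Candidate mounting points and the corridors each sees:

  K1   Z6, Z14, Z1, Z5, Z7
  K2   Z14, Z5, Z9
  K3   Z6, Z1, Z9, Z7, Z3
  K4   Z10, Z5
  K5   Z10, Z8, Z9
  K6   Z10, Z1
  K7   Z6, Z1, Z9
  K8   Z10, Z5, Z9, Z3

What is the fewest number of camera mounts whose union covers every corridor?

K1, K3, K5 together cover {Z10, Z6, Z14, Z1, Z5, Z8, Z9, Z7, Z3} — every corridor.
No 2 of the 8 camera mounts cover everything (all 28 pairs fall short), so 3 is minimum.

3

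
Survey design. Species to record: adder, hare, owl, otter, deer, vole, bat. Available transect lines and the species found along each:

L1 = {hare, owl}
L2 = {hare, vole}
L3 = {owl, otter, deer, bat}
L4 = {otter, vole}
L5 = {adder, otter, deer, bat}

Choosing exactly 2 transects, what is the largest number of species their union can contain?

Choosing L1, L5 covers {adder, hare, owl, otter, deer, bat} — 6 species.
No choice of 2 transects does better; here vole is left uncovered.

6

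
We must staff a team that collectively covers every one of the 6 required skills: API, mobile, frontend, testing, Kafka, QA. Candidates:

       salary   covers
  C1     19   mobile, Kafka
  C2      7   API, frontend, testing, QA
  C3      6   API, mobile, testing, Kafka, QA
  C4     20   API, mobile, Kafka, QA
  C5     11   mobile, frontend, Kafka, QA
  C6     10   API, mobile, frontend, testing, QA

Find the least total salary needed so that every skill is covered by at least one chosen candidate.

C2, C3 cover every skill at salary 7 + 6 = 13.
Any cover uses at least 2 candidates; among all covering selections none totals below 13.

13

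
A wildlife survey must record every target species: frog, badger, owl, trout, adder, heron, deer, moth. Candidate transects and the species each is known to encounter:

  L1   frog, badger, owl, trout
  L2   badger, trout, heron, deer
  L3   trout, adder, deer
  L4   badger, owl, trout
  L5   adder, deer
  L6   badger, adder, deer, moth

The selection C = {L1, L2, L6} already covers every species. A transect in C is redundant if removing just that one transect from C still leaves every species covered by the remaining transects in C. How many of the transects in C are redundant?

0

Drop L1: frog, owl uncovered — not redundant.
Drop L2: heron uncovered — not redundant.
Drop L6: adder, moth uncovered — not redundant.
None of the transects in C is redundant.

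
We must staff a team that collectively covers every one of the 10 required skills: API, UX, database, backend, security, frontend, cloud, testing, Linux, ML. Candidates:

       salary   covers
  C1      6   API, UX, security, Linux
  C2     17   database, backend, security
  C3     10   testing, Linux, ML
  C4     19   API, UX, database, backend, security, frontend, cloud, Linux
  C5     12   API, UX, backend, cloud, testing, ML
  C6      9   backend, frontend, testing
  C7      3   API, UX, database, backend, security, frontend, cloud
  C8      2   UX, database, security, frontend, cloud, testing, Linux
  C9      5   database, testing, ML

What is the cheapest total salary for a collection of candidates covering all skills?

C7, C8, C9 cover every skill at salary 3 + 2 + 5 = 10.
Any cover uses at least 2 candidates; among all covering selections none totals below 10.

10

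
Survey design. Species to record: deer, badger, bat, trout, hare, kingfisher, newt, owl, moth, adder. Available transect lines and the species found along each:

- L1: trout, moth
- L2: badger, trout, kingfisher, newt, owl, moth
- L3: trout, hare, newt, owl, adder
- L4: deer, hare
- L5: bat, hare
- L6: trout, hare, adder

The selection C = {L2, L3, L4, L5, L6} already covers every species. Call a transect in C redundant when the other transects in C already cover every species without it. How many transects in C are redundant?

Drop L2: badger, kingfisher, moth uncovered — not redundant.
Drop L3: the rest still cover every species — redundant.
Drop L4: deer uncovered — not redundant.
Drop L5: bat uncovered — not redundant.
Drop L6: the rest still cover every species — redundant.
2 redundant: L3, L6.

2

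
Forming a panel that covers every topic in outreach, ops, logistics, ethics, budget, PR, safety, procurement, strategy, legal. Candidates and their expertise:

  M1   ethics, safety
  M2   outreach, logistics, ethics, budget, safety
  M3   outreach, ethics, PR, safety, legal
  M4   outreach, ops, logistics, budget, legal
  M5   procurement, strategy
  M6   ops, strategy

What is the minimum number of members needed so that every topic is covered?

M3, M4, M5 together cover {outreach, ops, logistics, ethics, budget, PR, safety, procurement, strategy, legal} — every topic.
No 2 of the 6 members cover everything (all 15 pairs fall short), so 3 is minimum.

3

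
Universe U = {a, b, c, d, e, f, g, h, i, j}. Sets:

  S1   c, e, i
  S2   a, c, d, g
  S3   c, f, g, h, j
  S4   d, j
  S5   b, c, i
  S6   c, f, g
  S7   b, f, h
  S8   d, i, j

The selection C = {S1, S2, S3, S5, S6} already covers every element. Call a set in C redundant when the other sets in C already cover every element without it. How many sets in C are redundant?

1

Drop S1: e uncovered — not redundant.
Drop S2: a, d uncovered — not redundant.
Drop S3: h, j uncovered — not redundant.
Drop S5: b uncovered — not redundant.
Drop S6: the rest still cover every element — redundant.
1 redundant: S6.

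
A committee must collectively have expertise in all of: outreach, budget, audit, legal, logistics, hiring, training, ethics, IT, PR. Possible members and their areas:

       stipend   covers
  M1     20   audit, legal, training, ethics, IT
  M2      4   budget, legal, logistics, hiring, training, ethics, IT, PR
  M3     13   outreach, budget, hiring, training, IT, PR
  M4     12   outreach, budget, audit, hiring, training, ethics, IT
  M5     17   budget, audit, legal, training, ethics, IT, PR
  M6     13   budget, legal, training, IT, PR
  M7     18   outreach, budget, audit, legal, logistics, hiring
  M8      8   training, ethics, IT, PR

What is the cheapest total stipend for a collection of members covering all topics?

M2, M4 cover every topic at stipend 4 + 12 = 16.
Any cover uses at least 2 members; among all covering selections none totals below 16.

16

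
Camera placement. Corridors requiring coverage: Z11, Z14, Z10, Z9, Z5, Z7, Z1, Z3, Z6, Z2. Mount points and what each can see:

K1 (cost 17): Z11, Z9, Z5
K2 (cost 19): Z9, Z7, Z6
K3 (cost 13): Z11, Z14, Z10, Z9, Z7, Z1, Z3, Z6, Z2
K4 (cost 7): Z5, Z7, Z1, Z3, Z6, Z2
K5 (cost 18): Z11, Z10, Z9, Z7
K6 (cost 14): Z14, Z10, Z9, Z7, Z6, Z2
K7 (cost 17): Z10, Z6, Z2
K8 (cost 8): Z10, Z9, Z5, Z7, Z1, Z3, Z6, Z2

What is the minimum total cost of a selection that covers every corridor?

K3, K4 cover every corridor at cost 13 + 7 = 20.
Any cover uses at least 2 camera mounts; among all covering selections none totals below 20.

20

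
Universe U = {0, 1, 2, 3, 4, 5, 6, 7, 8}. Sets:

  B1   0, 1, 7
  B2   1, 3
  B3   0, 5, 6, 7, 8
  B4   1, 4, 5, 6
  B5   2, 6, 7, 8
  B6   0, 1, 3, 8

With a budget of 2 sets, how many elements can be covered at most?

7

Choosing B2, B3 covers {0, 1, 3, 5, 6, 7, 8} — 7 elements.
No choice of 2 sets does better; here 2, 4 are left uncovered.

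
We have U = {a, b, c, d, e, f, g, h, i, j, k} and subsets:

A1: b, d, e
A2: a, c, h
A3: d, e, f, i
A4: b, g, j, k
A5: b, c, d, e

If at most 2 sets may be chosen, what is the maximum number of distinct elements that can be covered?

Choosing A3, A4 covers {b, d, e, f, g, i, j, k} — 8 elements.
No choice of 2 sets does better; here a, c, h are left uncovered.

8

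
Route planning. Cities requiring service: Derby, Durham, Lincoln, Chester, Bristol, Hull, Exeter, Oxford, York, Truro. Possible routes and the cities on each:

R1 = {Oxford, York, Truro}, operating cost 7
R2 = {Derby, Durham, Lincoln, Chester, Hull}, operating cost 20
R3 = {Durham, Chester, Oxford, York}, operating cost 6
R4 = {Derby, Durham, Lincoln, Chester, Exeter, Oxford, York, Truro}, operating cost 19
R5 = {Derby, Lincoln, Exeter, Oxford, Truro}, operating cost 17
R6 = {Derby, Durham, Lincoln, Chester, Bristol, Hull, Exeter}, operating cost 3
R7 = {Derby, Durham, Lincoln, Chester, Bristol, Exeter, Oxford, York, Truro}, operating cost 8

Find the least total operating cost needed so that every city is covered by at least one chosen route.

10

R1, R6 cover every city at operating cost 7 + 3 = 10.
Any cover uses at least 2 routes; among all covering selections none totals below 10.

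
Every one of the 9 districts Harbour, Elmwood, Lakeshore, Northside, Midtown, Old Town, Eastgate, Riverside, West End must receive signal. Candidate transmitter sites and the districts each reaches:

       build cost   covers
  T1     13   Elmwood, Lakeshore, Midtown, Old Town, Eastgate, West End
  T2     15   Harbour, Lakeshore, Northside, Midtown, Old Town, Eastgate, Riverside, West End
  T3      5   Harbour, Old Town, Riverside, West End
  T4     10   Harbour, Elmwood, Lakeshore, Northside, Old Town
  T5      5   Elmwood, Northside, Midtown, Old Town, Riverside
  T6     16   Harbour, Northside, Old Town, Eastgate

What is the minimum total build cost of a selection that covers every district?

20

T2, T5 cover every district at build cost 15 + 5 = 20.
Any cover uses at least 2 transmitter sites; among all covering selections none totals below 20.
Greedy by coverage-per-build cost would pick T5, T3, T1 for 23 — worse than the optimum 20.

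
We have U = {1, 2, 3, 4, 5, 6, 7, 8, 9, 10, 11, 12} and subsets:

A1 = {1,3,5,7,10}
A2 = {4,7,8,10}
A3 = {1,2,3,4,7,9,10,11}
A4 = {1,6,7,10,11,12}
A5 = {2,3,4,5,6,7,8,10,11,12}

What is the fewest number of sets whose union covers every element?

A3, A5 together cover {1, 2, 3, 4, 5, 6, 7, 8, 9, 10, 11, 12} — every element.
No single set contains all 12 elements, so 2 is optimal.

2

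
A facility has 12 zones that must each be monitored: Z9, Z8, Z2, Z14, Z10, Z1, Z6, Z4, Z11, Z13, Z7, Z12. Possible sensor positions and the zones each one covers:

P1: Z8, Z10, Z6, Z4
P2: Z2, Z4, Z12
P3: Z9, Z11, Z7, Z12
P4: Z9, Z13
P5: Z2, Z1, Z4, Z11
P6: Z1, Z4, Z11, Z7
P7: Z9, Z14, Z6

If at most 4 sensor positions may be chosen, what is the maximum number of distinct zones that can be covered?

Choosing P1, P2, P4, P6 covers {Z9, Z8, Z2, Z10, Z1, Z6, Z4, Z11, Z13, Z7, Z12} — 11 zones.
No choice of 4 sensor positions does better; here Z14 is left uncovered.

11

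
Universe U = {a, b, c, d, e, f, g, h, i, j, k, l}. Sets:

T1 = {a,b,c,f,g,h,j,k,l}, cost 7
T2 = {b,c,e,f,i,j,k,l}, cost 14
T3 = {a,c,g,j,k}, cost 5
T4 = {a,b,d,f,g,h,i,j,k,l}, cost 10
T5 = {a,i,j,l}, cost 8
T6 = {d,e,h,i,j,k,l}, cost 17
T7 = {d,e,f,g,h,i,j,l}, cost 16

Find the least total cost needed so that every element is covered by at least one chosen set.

T1, T7 cover every element at cost 7 + 16 = 23.
Any cover uses at least 2 sets; among all covering selections none totals below 23.
Greedy by coverage-per-cost would pick T1, T4, T2 for 31 — worse than the optimum 23.

23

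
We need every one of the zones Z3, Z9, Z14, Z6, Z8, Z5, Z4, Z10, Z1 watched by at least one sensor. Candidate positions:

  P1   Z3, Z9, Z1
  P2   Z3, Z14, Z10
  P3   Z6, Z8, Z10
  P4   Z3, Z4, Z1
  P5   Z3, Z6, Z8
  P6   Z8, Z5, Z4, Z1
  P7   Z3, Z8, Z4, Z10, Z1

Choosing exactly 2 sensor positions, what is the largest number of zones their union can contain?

Choosing P2, P6 covers {Z3, Z14, Z8, Z5, Z4, Z10, Z1} — 7 zones.
No choice of 2 sensor positions does better; here Z9, Z6 are left uncovered.

7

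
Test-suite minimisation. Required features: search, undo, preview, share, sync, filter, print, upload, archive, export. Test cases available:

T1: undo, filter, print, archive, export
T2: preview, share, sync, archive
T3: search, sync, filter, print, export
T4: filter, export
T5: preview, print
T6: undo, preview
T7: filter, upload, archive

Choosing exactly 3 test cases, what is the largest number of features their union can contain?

9

Choosing T1, T2, T3 covers {search, undo, preview, share, sync, filter, print, archive, export} — 9 features.
No choice of 3 test cases does better; here upload is left uncovered.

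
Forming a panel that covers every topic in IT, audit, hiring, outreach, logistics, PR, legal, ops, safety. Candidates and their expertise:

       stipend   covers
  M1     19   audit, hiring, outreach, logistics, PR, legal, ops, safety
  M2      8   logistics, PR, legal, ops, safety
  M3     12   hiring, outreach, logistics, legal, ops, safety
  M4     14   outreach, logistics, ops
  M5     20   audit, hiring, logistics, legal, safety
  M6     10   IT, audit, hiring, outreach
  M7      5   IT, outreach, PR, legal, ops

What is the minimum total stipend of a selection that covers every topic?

M2, M6 cover every topic at stipend 8 + 10 = 18.
Any cover uses at least 2 members; among all covering selections none totals below 18.

18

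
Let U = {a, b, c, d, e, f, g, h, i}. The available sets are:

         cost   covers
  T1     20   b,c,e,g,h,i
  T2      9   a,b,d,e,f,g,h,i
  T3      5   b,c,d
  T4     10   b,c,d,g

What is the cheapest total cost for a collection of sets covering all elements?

14

T2, T3 cover every element at cost 9 + 5 = 14.
Any cover uses at least 2 sets; among all covering selections none totals below 14.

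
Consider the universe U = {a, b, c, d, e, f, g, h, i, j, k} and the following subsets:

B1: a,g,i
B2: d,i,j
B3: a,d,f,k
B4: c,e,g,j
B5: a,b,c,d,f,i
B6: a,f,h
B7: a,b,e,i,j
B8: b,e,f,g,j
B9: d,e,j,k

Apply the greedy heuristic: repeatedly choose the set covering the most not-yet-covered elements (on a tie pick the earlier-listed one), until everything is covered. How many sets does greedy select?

Pick 1: B5 covers 6 new elements (a, b, c, d, f, i).
Pick 2: B4 covers 3 new elements (e, g, j).
Pick 3: B3 covers 1 new elements (k).
Pick 4: B6 covers 1 new elements (h).
Greedy uses 4 sets.

4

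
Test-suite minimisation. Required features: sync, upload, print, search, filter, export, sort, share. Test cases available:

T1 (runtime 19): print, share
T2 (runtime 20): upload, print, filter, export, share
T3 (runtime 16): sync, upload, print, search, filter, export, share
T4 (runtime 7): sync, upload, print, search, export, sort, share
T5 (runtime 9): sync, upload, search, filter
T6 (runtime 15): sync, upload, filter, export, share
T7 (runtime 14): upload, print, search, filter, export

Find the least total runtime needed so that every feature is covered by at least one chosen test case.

T4, T5 cover every feature at runtime 7 + 9 = 16.
Any cover uses at least 2 test cases; among all covering selections none totals below 16.

16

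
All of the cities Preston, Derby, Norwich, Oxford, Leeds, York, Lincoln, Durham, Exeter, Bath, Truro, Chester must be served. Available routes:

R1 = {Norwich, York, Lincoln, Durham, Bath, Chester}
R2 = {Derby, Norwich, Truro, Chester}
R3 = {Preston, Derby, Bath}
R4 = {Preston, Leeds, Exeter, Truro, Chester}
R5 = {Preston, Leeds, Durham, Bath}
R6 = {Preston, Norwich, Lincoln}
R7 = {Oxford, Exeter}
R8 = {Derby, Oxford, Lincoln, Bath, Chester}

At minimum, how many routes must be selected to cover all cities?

3

R1, R4, R8 together cover {Preston, Derby, Norwich, Oxford, Leeds, York, Lincoln, Durham, Exeter, Bath, Truro, Chester} — every city.
No 2 of the 8 routes cover everything (all 28 pairs fall short), so 3 is minimum.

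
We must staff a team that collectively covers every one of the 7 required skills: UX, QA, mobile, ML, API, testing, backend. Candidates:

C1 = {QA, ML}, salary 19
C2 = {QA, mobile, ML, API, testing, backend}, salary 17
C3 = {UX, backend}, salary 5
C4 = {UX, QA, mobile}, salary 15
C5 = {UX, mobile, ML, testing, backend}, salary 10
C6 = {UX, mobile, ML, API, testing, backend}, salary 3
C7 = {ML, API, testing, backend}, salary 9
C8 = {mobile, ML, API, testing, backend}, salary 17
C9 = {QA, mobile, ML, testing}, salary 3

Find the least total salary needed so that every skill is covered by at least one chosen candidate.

C6, C9 cover every skill at salary 3 + 3 = 6.
Any cover uses at least 2 candidates; among all covering selections none totals below 6.

6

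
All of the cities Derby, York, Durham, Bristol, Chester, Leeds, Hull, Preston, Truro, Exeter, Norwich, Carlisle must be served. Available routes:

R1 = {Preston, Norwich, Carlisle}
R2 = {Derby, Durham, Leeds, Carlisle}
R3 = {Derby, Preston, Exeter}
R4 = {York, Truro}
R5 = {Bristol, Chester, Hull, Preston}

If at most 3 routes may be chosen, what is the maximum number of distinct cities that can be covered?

Choosing R2, R4, R5 covers {Derby, York, Durham, Bristol, Chester, Leeds, Hull, Preston, Truro, Carlisle} — 10 cities.
No choice of 3 routes does better; here Exeter, Norwich are left uncovered.

10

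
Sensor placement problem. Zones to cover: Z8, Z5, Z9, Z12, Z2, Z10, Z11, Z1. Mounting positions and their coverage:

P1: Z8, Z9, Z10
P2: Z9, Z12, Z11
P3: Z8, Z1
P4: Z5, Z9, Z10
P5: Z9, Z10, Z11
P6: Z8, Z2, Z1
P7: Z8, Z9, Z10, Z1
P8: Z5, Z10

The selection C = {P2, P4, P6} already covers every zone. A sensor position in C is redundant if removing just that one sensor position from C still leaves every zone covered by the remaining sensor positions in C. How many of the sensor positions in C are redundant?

Drop P2: Z12, Z11 uncovered — not redundant.
Drop P4: Z5, Z10 uncovered — not redundant.
Drop P6: Z8, Z2, Z1 uncovered — not redundant.
None of the sensor positions in C is redundant.

0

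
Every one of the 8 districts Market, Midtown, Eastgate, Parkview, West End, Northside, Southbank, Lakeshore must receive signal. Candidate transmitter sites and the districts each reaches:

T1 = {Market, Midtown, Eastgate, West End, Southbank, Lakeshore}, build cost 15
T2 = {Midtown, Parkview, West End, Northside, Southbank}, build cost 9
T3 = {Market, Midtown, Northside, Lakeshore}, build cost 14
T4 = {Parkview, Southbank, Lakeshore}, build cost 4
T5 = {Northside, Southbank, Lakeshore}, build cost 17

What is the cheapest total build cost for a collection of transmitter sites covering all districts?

T1, T2 cover every district at build cost 15 + 9 = 24.
Any cover uses at least 2 transmitter sites; among all covering selections none totals below 24.

24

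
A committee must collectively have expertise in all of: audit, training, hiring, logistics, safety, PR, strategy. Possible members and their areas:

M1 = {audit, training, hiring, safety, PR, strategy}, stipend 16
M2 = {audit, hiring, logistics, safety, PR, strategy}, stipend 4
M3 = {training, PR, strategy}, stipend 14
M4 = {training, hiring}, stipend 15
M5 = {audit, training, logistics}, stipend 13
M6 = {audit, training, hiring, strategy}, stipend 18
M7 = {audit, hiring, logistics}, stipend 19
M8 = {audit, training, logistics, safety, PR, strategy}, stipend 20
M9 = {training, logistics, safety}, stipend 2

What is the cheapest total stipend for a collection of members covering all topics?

6

M2, M9 cover every topic at stipend 4 + 2 = 6.
Any cover uses at least 2 members; among all covering selections none totals below 6.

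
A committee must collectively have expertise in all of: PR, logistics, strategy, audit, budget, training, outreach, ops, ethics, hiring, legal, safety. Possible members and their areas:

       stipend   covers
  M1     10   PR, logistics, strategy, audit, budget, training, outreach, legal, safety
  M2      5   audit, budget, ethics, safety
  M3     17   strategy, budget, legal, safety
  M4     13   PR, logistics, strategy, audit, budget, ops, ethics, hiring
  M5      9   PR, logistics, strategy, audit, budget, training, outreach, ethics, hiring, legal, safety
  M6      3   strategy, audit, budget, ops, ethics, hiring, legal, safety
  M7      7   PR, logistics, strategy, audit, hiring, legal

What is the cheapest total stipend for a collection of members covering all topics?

12

M5, M6 cover every topic at stipend 9 + 3 = 12.
Any cover uses at least 2 members; among all covering selections none totals below 12.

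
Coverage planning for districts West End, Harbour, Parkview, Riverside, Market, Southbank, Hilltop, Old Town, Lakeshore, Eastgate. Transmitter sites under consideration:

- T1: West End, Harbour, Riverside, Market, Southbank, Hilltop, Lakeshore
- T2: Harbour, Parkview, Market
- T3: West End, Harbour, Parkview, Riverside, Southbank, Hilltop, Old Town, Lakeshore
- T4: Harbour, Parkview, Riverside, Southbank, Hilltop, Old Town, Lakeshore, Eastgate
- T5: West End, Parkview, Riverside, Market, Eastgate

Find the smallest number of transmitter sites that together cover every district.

2

T1, T4 together cover {West End, Harbour, Parkview, Riverside, Market, Southbank, Hilltop, Old Town, Lakeshore, Eastgate} — every district.
No single transmitter site contains all 10 districts, so 2 is optimal.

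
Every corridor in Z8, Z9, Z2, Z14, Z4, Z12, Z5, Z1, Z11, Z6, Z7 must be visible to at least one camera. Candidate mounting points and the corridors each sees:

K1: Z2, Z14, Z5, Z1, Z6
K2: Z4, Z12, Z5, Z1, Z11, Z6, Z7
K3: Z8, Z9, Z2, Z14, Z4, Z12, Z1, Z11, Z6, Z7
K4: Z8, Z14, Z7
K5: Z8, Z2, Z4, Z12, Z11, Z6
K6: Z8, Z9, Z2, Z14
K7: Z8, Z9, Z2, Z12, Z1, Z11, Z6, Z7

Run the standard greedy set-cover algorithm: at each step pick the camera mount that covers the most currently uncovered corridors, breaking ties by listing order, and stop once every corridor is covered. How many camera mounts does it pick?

2

Pick 1: K3 covers 10 new corridors (Z8, Z9, Z2, Z14, Z4, Z12, Z1, Z11, Z6, Z7).
Pick 2: K1 covers 1 new corridors (Z5).
Greedy uses 2 camera mounts.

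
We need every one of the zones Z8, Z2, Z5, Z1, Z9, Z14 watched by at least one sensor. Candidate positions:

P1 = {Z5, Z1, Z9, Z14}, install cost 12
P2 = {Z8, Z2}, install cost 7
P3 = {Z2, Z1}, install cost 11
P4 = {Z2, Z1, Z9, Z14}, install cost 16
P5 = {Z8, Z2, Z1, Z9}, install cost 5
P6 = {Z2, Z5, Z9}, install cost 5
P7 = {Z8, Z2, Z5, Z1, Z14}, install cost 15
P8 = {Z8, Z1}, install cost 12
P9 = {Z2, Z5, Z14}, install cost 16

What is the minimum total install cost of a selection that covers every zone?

17

P1, P5 cover every zone at install cost 12 + 5 = 17.
Any cover uses at least 2 sensor positions; among all covering selections none totals below 17.
Greedy by coverage-per-install cost would pick P5, P6, P1 for 22 — worse than the optimum 17.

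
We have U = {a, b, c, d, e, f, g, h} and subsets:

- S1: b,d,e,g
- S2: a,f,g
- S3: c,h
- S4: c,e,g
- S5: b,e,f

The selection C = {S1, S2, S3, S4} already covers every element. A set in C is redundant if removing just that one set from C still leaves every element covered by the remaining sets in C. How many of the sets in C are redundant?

Drop S1: b, d uncovered — not redundant.
Drop S2: a, f uncovered — not redundant.
Drop S3: h uncovered — not redundant.
Drop S4: the rest still cover every element — redundant.
1 redundant: S4.

1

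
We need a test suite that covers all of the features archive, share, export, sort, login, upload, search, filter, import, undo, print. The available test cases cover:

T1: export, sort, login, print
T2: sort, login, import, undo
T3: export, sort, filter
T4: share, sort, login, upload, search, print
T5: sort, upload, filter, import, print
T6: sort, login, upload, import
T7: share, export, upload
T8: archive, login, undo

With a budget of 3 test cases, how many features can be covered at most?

Choosing T2, T3, T4 covers {share, export, sort, login, upload, search, filter, import, undo, print} — 10 features.
No choice of 3 test cases does better; here archive is left uncovered.

10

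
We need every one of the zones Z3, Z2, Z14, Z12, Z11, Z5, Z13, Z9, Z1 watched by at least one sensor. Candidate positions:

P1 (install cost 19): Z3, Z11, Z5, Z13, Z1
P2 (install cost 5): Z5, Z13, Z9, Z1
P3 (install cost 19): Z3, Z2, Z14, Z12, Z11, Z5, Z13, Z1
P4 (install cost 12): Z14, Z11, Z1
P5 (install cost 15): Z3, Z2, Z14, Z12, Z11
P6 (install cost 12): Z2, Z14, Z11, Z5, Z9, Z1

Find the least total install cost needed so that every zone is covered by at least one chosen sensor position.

20

P2, P5 cover every zone at install cost 5 + 15 = 20.
Any cover uses at least 2 sensor positions; among all covering selections none totals below 20.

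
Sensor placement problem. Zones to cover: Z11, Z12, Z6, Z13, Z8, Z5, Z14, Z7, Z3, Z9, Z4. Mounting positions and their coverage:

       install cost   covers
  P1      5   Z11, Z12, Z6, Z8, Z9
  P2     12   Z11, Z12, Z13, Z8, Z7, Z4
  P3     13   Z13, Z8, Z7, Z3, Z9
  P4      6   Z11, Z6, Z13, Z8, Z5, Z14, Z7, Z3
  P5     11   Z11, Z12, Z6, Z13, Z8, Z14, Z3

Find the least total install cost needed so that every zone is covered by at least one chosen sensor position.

P1, P2, P4 cover every zone at install cost 5 + 12 + 6 = 23.
Any cover uses at least 3 sensor positions; among all covering selections none totals below 23.

23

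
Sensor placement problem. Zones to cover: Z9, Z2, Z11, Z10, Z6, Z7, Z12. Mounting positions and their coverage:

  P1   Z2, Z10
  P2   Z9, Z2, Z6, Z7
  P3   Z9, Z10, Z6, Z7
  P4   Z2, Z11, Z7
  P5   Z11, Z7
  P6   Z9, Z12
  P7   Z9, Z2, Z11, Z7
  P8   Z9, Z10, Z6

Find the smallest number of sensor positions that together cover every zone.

3

P3, P4, P6 together cover {Z9, Z2, Z11, Z10, Z6, Z7, Z12} — every zone.
No 2 of the 8 sensor positions cover everything (all 28 pairs fall short), so 3 is minimum.
Greedy (largest uncovered first) would take P2, P1, P4, P6 — 4 sensor positions — but 3 suffice.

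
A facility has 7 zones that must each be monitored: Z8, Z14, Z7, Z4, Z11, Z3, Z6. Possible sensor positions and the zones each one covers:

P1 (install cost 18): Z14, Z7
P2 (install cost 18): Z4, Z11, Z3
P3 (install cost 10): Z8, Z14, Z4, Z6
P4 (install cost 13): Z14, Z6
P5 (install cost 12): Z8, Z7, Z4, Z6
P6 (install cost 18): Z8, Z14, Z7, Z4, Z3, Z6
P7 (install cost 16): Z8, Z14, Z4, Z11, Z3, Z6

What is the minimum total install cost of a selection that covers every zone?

28

P5, P7 cover every zone at install cost 12 + 16 = 28.
Any cover uses at least 2 sensor positions; among all covering selections none totals below 28.
Greedy by coverage-per-install cost would pick P3, P7, P5 for 38 — worse than the optimum 28.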